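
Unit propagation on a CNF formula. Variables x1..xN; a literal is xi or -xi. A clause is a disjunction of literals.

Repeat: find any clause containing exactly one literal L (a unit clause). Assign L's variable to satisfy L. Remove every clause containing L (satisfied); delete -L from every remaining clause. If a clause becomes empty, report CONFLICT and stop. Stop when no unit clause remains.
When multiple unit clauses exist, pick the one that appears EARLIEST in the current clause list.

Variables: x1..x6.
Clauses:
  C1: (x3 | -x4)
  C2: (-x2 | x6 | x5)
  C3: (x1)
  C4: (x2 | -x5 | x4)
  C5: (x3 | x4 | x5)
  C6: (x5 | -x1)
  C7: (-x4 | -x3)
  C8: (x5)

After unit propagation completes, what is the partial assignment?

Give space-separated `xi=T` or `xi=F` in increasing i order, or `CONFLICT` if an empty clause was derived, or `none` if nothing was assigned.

Answer: x1=T x5=T

Derivation:
unit clause [1] forces x1=T; simplify:
  drop -1 from [5, -1] -> [5]
  satisfied 1 clause(s); 7 remain; assigned so far: [1]
unit clause [5] forces x5=T; simplify:
  drop -5 from [2, -5, 4] -> [2, 4]
  satisfied 4 clause(s); 3 remain; assigned so far: [1, 5]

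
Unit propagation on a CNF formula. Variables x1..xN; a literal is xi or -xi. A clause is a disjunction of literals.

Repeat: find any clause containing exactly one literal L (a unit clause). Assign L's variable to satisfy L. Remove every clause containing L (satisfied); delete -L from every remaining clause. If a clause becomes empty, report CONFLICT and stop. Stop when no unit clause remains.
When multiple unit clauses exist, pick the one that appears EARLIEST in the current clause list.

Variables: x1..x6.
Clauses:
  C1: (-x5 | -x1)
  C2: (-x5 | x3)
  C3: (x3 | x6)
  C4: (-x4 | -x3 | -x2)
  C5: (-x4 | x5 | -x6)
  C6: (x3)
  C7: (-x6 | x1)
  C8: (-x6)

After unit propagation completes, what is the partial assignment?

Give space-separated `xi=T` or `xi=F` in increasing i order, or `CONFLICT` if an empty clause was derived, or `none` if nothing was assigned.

Answer: x3=T x6=F

Derivation:
unit clause [3] forces x3=T; simplify:
  drop -3 from [-4, -3, -2] -> [-4, -2]
  satisfied 3 clause(s); 5 remain; assigned so far: [3]
unit clause [-6] forces x6=F; simplify:
  satisfied 3 clause(s); 2 remain; assigned so far: [3, 6]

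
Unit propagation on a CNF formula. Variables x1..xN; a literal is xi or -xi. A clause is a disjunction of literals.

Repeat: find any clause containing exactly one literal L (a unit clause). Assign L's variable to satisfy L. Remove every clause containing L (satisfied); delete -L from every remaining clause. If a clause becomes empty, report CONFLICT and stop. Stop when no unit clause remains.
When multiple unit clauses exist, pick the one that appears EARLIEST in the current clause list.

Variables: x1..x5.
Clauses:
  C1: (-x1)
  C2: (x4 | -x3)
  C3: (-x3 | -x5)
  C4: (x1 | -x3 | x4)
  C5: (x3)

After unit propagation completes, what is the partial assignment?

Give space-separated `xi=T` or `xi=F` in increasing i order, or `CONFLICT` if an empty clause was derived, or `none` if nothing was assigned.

Answer: x1=F x3=T x4=T x5=F

Derivation:
unit clause [-1] forces x1=F; simplify:
  drop 1 from [1, -3, 4] -> [-3, 4]
  satisfied 1 clause(s); 4 remain; assigned so far: [1]
unit clause [3] forces x3=T; simplify:
  drop -3 from [4, -3] -> [4]
  drop -3 from [-3, -5] -> [-5]
  drop -3 from [-3, 4] -> [4]
  satisfied 1 clause(s); 3 remain; assigned so far: [1, 3]
unit clause [4] forces x4=T; simplify:
  satisfied 2 clause(s); 1 remain; assigned so far: [1, 3, 4]
unit clause [-5] forces x5=F; simplify:
  satisfied 1 clause(s); 0 remain; assigned so far: [1, 3, 4, 5]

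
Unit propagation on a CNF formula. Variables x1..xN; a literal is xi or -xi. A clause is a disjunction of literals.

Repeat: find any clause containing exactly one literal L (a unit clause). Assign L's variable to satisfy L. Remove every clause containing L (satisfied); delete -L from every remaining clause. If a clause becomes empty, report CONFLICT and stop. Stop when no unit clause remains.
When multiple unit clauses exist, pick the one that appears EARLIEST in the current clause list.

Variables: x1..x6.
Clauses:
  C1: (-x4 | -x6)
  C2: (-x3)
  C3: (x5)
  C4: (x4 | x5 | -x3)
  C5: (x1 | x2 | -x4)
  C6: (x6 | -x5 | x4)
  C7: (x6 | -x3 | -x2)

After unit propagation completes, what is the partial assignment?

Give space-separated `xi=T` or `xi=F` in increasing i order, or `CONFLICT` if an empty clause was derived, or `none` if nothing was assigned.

unit clause [-3] forces x3=F; simplify:
  satisfied 3 clause(s); 4 remain; assigned so far: [3]
unit clause [5] forces x5=T; simplify:
  drop -5 from [6, -5, 4] -> [6, 4]
  satisfied 1 clause(s); 3 remain; assigned so far: [3, 5]

Answer: x3=F x5=T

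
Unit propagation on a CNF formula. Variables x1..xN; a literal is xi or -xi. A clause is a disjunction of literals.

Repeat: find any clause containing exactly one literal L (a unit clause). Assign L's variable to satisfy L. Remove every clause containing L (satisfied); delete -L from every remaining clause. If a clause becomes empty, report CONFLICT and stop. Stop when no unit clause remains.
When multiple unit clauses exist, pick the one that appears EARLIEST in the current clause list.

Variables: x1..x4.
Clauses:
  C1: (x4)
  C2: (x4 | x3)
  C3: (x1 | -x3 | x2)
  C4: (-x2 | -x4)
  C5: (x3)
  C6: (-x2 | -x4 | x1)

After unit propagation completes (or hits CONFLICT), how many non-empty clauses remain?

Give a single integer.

Answer: 0

Derivation:
unit clause [4] forces x4=T; simplify:
  drop -4 from [-2, -4] -> [-2]
  drop -4 from [-2, -4, 1] -> [-2, 1]
  satisfied 2 clause(s); 4 remain; assigned so far: [4]
unit clause [-2] forces x2=F; simplify:
  drop 2 from [1, -3, 2] -> [1, -3]
  satisfied 2 clause(s); 2 remain; assigned so far: [2, 4]
unit clause [3] forces x3=T; simplify:
  drop -3 from [1, -3] -> [1]
  satisfied 1 clause(s); 1 remain; assigned so far: [2, 3, 4]
unit clause [1] forces x1=T; simplify:
  satisfied 1 clause(s); 0 remain; assigned so far: [1, 2, 3, 4]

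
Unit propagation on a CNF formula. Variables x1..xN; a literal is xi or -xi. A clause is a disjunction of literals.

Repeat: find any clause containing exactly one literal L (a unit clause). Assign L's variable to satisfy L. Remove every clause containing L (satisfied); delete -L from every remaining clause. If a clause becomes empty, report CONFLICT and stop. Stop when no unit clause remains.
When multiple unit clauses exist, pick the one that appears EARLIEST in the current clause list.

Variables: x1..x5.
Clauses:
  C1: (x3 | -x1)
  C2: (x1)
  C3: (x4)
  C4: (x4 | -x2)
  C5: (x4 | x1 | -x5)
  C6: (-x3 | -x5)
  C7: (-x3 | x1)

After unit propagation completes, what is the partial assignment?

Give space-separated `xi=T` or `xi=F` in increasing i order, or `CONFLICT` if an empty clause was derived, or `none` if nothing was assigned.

unit clause [1] forces x1=T; simplify:
  drop -1 from [3, -1] -> [3]
  satisfied 3 clause(s); 4 remain; assigned so far: [1]
unit clause [3] forces x3=T; simplify:
  drop -3 from [-3, -5] -> [-5]
  satisfied 1 clause(s); 3 remain; assigned so far: [1, 3]
unit clause [4] forces x4=T; simplify:
  satisfied 2 clause(s); 1 remain; assigned so far: [1, 3, 4]
unit clause [-5] forces x5=F; simplify:
  satisfied 1 clause(s); 0 remain; assigned so far: [1, 3, 4, 5]

Answer: x1=T x3=T x4=T x5=F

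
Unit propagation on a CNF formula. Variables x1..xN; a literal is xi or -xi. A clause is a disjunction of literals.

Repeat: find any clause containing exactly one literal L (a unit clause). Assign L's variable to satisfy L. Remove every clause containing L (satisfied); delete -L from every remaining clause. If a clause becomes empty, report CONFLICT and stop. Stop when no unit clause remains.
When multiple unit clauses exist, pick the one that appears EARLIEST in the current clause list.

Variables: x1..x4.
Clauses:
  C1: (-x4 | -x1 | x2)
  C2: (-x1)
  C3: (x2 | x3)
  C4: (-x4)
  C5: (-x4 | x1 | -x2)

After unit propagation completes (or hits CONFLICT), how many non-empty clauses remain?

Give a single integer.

unit clause [-1] forces x1=F; simplify:
  drop 1 from [-4, 1, -2] -> [-4, -2]
  satisfied 2 clause(s); 3 remain; assigned so far: [1]
unit clause [-4] forces x4=F; simplify:
  satisfied 2 clause(s); 1 remain; assigned so far: [1, 4]

Answer: 1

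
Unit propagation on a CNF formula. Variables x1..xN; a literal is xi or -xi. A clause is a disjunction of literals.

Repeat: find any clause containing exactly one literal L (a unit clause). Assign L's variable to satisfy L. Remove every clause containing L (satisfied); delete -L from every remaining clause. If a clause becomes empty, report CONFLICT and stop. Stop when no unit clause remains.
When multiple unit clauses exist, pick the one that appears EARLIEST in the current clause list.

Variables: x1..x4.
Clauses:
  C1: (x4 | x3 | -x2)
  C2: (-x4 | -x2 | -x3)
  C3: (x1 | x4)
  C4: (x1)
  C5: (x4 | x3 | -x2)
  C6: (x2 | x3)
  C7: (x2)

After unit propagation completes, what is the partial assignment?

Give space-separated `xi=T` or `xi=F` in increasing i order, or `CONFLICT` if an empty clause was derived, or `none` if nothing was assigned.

unit clause [1] forces x1=T; simplify:
  satisfied 2 clause(s); 5 remain; assigned so far: [1]
unit clause [2] forces x2=T; simplify:
  drop -2 from [4, 3, -2] -> [4, 3]
  drop -2 from [-4, -2, -3] -> [-4, -3]
  drop -2 from [4, 3, -2] -> [4, 3]
  satisfied 2 clause(s); 3 remain; assigned so far: [1, 2]

Answer: x1=T x2=T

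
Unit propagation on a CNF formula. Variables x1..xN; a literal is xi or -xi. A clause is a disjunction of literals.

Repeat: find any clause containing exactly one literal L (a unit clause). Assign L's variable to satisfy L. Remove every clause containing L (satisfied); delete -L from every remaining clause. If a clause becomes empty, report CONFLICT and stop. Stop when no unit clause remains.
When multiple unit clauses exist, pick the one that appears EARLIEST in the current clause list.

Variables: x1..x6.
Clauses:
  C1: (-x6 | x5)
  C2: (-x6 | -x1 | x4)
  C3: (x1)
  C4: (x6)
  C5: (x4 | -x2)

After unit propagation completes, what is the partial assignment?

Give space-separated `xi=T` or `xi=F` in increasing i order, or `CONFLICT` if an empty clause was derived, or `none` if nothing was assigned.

unit clause [1] forces x1=T; simplify:
  drop -1 from [-6, -1, 4] -> [-6, 4]
  satisfied 1 clause(s); 4 remain; assigned so far: [1]
unit clause [6] forces x6=T; simplify:
  drop -6 from [-6, 5] -> [5]
  drop -6 from [-6, 4] -> [4]
  satisfied 1 clause(s); 3 remain; assigned so far: [1, 6]
unit clause [5] forces x5=T; simplify:
  satisfied 1 clause(s); 2 remain; assigned so far: [1, 5, 6]
unit clause [4] forces x4=T; simplify:
  satisfied 2 clause(s); 0 remain; assigned so far: [1, 4, 5, 6]

Answer: x1=T x4=T x5=T x6=T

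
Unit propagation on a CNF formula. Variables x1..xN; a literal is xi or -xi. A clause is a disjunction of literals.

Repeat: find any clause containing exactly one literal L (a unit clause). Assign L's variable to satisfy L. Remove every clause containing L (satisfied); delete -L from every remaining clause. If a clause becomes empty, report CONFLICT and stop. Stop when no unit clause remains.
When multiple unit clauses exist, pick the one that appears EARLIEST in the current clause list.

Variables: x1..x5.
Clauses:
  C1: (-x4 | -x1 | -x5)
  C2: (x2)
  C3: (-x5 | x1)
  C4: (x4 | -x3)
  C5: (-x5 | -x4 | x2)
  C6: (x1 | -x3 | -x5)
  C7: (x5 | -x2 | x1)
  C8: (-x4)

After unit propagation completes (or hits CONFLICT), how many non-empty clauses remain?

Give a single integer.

Answer: 2

Derivation:
unit clause [2] forces x2=T; simplify:
  drop -2 from [5, -2, 1] -> [5, 1]
  satisfied 2 clause(s); 6 remain; assigned so far: [2]
unit clause [-4] forces x4=F; simplify:
  drop 4 from [4, -3] -> [-3]
  satisfied 2 clause(s); 4 remain; assigned so far: [2, 4]
unit clause [-3] forces x3=F; simplify:
  satisfied 2 clause(s); 2 remain; assigned so far: [2, 3, 4]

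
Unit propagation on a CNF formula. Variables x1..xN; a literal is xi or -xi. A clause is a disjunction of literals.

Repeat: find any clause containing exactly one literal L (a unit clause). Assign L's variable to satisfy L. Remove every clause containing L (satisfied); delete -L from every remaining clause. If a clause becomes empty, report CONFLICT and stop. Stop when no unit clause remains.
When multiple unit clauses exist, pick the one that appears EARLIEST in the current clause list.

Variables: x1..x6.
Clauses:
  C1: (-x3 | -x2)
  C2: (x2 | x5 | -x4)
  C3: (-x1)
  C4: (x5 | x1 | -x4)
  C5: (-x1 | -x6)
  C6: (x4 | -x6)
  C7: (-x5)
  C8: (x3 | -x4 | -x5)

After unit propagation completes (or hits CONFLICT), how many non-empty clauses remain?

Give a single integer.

unit clause [-1] forces x1=F; simplify:
  drop 1 from [5, 1, -4] -> [5, -4]
  satisfied 2 clause(s); 6 remain; assigned so far: [1]
unit clause [-5] forces x5=F; simplify:
  drop 5 from [2, 5, -4] -> [2, -4]
  drop 5 from [5, -4] -> [-4]
  satisfied 2 clause(s); 4 remain; assigned so far: [1, 5]
unit clause [-4] forces x4=F; simplify:
  drop 4 from [4, -6] -> [-6]
  satisfied 2 clause(s); 2 remain; assigned so far: [1, 4, 5]
unit clause [-6] forces x6=F; simplify:
  satisfied 1 clause(s); 1 remain; assigned so far: [1, 4, 5, 6]

Answer: 1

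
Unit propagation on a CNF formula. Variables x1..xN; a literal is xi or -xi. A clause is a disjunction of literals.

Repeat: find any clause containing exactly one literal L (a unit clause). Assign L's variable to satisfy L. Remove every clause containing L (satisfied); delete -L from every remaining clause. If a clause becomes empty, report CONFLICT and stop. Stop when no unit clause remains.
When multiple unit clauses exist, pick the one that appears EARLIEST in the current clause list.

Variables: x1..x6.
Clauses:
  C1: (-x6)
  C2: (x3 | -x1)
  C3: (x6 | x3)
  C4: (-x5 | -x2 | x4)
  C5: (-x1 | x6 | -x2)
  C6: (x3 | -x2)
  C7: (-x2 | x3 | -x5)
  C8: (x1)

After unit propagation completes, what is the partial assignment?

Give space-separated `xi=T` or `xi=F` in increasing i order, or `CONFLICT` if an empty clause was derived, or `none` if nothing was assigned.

unit clause [-6] forces x6=F; simplify:
  drop 6 from [6, 3] -> [3]
  drop 6 from [-1, 6, -2] -> [-1, -2]
  satisfied 1 clause(s); 7 remain; assigned so far: [6]
unit clause [3] forces x3=T; simplify:
  satisfied 4 clause(s); 3 remain; assigned so far: [3, 6]
unit clause [1] forces x1=T; simplify:
  drop -1 from [-1, -2] -> [-2]
  satisfied 1 clause(s); 2 remain; assigned so far: [1, 3, 6]
unit clause [-2] forces x2=F; simplify:
  satisfied 2 clause(s); 0 remain; assigned so far: [1, 2, 3, 6]

Answer: x1=T x2=F x3=T x6=F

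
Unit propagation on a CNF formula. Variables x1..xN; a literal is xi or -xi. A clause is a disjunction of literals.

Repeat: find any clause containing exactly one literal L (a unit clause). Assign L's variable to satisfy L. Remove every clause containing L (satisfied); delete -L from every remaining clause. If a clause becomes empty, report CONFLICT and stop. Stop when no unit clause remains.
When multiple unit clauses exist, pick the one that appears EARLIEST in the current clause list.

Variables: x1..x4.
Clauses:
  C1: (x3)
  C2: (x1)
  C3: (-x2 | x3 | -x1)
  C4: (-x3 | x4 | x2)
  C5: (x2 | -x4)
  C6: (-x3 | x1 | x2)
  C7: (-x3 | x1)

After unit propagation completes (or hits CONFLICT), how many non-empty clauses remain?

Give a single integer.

Answer: 2

Derivation:
unit clause [3] forces x3=T; simplify:
  drop -3 from [-3, 4, 2] -> [4, 2]
  drop -3 from [-3, 1, 2] -> [1, 2]
  drop -3 from [-3, 1] -> [1]
  satisfied 2 clause(s); 5 remain; assigned so far: [3]
unit clause [1] forces x1=T; simplify:
  satisfied 3 clause(s); 2 remain; assigned so far: [1, 3]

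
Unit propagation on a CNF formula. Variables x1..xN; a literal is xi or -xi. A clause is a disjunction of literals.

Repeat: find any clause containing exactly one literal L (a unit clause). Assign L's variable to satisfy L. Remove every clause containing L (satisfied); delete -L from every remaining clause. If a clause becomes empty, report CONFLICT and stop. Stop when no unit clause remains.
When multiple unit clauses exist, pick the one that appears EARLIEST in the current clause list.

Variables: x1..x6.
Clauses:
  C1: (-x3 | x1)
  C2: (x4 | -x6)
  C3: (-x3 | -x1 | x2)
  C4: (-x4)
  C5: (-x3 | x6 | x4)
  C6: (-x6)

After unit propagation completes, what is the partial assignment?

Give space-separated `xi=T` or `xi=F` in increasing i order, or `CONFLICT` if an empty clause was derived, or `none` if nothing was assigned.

unit clause [-4] forces x4=F; simplify:
  drop 4 from [4, -6] -> [-6]
  drop 4 from [-3, 6, 4] -> [-3, 6]
  satisfied 1 clause(s); 5 remain; assigned so far: [4]
unit clause [-6] forces x6=F; simplify:
  drop 6 from [-3, 6] -> [-3]
  satisfied 2 clause(s); 3 remain; assigned so far: [4, 6]
unit clause [-3] forces x3=F; simplify:
  satisfied 3 clause(s); 0 remain; assigned so far: [3, 4, 6]

Answer: x3=F x4=F x6=F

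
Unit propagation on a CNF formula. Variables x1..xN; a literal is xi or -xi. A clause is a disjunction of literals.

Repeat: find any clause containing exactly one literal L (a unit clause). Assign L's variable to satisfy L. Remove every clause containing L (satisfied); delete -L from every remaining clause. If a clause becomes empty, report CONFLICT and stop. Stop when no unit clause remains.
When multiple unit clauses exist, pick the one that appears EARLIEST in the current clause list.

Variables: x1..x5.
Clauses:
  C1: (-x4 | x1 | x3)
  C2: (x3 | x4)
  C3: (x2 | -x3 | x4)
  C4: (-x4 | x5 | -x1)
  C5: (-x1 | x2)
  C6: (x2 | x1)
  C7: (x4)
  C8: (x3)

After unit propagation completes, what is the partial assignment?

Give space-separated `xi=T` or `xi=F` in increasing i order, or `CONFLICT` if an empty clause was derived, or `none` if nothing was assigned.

Answer: x3=T x4=T

Derivation:
unit clause [4] forces x4=T; simplify:
  drop -4 from [-4, 1, 3] -> [1, 3]
  drop -4 from [-4, 5, -1] -> [5, -1]
  satisfied 3 clause(s); 5 remain; assigned so far: [4]
unit clause [3] forces x3=T; simplify:
  satisfied 2 clause(s); 3 remain; assigned so far: [3, 4]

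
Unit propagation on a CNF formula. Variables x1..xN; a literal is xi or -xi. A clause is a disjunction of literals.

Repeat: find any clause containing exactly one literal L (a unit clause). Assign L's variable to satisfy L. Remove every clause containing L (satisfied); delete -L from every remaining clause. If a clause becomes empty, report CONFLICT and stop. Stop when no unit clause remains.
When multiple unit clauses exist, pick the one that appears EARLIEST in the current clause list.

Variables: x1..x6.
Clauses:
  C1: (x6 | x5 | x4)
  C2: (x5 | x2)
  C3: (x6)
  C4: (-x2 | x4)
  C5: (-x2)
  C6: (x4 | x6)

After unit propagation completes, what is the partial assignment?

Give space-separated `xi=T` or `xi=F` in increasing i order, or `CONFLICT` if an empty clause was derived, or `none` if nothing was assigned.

Answer: x2=F x5=T x6=T

Derivation:
unit clause [6] forces x6=T; simplify:
  satisfied 3 clause(s); 3 remain; assigned so far: [6]
unit clause [-2] forces x2=F; simplify:
  drop 2 from [5, 2] -> [5]
  satisfied 2 clause(s); 1 remain; assigned so far: [2, 6]
unit clause [5] forces x5=T; simplify:
  satisfied 1 clause(s); 0 remain; assigned so far: [2, 5, 6]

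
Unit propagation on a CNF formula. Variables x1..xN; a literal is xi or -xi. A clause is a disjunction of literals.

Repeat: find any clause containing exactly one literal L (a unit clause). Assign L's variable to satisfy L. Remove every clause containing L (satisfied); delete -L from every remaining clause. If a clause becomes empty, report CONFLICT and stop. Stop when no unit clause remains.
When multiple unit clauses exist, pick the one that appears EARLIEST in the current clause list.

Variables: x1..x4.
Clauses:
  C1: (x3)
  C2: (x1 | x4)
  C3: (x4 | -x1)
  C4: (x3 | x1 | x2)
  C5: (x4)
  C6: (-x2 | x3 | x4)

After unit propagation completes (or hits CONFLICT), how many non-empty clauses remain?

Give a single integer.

unit clause [3] forces x3=T; simplify:
  satisfied 3 clause(s); 3 remain; assigned so far: [3]
unit clause [4] forces x4=T; simplify:
  satisfied 3 clause(s); 0 remain; assigned so far: [3, 4]

Answer: 0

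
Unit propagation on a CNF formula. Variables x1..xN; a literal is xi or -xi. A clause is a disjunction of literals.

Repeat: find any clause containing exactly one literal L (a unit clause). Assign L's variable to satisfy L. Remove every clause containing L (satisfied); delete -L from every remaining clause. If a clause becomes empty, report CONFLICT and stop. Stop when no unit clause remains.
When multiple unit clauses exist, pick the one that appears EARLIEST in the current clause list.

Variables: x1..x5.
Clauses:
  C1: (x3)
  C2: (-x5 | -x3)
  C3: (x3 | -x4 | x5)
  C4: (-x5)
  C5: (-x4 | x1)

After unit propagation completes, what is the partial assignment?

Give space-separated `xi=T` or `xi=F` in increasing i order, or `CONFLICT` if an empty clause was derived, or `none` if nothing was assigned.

unit clause [3] forces x3=T; simplify:
  drop -3 from [-5, -3] -> [-5]
  satisfied 2 clause(s); 3 remain; assigned so far: [3]
unit clause [-5] forces x5=F; simplify:
  satisfied 2 clause(s); 1 remain; assigned so far: [3, 5]

Answer: x3=T x5=F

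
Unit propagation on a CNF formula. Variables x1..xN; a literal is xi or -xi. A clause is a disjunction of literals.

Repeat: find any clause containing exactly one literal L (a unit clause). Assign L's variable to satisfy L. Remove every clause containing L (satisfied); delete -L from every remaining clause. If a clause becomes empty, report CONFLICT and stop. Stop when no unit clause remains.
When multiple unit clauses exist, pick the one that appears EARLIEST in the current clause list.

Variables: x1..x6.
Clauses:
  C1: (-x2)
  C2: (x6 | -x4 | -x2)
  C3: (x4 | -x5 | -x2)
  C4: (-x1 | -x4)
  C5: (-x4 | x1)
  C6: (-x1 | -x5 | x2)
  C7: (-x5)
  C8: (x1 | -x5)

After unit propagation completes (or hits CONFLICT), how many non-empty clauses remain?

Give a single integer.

unit clause [-2] forces x2=F; simplify:
  drop 2 from [-1, -5, 2] -> [-1, -5]
  satisfied 3 clause(s); 5 remain; assigned so far: [2]
unit clause [-5] forces x5=F; simplify:
  satisfied 3 clause(s); 2 remain; assigned so far: [2, 5]

Answer: 2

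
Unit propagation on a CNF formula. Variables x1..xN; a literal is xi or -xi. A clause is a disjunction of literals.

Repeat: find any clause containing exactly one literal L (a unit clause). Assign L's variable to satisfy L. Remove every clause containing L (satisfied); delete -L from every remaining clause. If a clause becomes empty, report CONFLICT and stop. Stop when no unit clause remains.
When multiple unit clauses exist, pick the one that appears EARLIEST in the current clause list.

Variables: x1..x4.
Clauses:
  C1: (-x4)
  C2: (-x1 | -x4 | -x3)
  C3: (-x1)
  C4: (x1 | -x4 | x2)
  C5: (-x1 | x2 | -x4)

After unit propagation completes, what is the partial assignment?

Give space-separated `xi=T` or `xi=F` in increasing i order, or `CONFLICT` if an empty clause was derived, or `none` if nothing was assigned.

unit clause [-4] forces x4=F; simplify:
  satisfied 4 clause(s); 1 remain; assigned so far: [4]
unit clause [-1] forces x1=F; simplify:
  satisfied 1 clause(s); 0 remain; assigned so far: [1, 4]

Answer: x1=F x4=F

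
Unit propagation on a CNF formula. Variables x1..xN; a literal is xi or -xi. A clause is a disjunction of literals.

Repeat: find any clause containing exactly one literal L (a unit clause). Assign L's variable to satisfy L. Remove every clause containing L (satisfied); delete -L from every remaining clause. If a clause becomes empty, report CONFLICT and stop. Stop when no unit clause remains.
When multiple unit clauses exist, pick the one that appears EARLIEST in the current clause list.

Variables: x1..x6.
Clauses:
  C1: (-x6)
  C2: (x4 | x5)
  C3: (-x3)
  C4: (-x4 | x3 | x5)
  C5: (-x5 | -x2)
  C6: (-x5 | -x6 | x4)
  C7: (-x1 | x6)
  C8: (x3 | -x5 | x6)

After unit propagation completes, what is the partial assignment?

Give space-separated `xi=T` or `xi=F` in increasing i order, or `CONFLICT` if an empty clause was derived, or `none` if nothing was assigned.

unit clause [-6] forces x6=F; simplify:
  drop 6 from [-1, 6] -> [-1]
  drop 6 from [3, -5, 6] -> [3, -5]
  satisfied 2 clause(s); 6 remain; assigned so far: [6]
unit clause [-3] forces x3=F; simplify:
  drop 3 from [-4, 3, 5] -> [-4, 5]
  drop 3 from [3, -5] -> [-5]
  satisfied 1 clause(s); 5 remain; assigned so far: [3, 6]
unit clause [-1] forces x1=F; simplify:
  satisfied 1 clause(s); 4 remain; assigned so far: [1, 3, 6]
unit clause [-5] forces x5=F; simplify:
  drop 5 from [4, 5] -> [4]
  drop 5 from [-4, 5] -> [-4]
  satisfied 2 clause(s); 2 remain; assigned so far: [1, 3, 5, 6]
unit clause [4] forces x4=T; simplify:
  drop -4 from [-4] -> [] (empty!)
  satisfied 1 clause(s); 1 remain; assigned so far: [1, 3, 4, 5, 6]
CONFLICT (empty clause)

Answer: CONFLICT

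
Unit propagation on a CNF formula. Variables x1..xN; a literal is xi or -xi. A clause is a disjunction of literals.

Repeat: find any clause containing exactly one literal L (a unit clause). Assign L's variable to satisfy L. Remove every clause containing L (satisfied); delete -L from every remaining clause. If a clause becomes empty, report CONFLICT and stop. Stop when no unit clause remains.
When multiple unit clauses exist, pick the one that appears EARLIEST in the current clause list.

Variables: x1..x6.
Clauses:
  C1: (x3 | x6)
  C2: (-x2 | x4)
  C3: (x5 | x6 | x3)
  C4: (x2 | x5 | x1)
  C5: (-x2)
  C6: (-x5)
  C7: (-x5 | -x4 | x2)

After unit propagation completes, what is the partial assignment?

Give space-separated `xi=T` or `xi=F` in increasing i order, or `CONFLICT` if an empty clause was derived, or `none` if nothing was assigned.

unit clause [-2] forces x2=F; simplify:
  drop 2 from [2, 5, 1] -> [5, 1]
  drop 2 from [-5, -4, 2] -> [-5, -4]
  satisfied 2 clause(s); 5 remain; assigned so far: [2]
unit clause [-5] forces x5=F; simplify:
  drop 5 from [5, 6, 3] -> [6, 3]
  drop 5 from [5, 1] -> [1]
  satisfied 2 clause(s); 3 remain; assigned so far: [2, 5]
unit clause [1] forces x1=T; simplify:
  satisfied 1 clause(s); 2 remain; assigned so far: [1, 2, 5]

Answer: x1=T x2=F x5=F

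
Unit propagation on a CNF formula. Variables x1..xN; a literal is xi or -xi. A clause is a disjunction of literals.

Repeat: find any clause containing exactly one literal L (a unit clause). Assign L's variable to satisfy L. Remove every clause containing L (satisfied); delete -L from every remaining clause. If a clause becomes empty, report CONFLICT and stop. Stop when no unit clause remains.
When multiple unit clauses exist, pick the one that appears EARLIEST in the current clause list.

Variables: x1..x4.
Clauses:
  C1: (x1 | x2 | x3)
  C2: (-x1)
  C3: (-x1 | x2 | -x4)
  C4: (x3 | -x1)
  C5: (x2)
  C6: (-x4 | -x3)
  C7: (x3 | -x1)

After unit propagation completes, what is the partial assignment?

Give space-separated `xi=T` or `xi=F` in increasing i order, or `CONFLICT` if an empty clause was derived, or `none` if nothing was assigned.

Answer: x1=F x2=T

Derivation:
unit clause [-1] forces x1=F; simplify:
  drop 1 from [1, 2, 3] -> [2, 3]
  satisfied 4 clause(s); 3 remain; assigned so far: [1]
unit clause [2] forces x2=T; simplify:
  satisfied 2 clause(s); 1 remain; assigned so far: [1, 2]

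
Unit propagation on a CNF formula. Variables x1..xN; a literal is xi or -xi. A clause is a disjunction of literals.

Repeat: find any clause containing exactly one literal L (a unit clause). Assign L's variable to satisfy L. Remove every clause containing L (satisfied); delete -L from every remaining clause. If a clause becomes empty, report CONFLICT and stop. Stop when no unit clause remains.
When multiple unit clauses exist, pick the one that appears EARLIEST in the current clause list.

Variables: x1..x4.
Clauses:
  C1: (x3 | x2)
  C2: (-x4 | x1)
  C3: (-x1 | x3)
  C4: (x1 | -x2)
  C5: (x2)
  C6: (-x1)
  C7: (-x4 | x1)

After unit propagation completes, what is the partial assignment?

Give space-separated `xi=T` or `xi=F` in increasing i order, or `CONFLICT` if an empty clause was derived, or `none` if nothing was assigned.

Answer: CONFLICT

Derivation:
unit clause [2] forces x2=T; simplify:
  drop -2 from [1, -2] -> [1]
  satisfied 2 clause(s); 5 remain; assigned so far: [2]
unit clause [1] forces x1=T; simplify:
  drop -1 from [-1, 3] -> [3]
  drop -1 from [-1] -> [] (empty!)
  satisfied 3 clause(s); 2 remain; assigned so far: [1, 2]
CONFLICT (empty clause)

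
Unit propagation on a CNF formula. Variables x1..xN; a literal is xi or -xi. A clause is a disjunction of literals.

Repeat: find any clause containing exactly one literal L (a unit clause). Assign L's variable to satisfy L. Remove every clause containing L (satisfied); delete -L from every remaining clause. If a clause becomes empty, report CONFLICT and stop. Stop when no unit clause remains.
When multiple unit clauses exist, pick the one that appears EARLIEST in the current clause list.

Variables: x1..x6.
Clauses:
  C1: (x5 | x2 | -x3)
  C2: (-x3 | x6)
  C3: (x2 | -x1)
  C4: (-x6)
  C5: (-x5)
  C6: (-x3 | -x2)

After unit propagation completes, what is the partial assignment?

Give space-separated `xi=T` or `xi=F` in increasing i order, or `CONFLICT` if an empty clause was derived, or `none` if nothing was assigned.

Answer: x3=F x5=F x6=F

Derivation:
unit clause [-6] forces x6=F; simplify:
  drop 6 from [-3, 6] -> [-3]
  satisfied 1 clause(s); 5 remain; assigned so far: [6]
unit clause [-3] forces x3=F; simplify:
  satisfied 3 clause(s); 2 remain; assigned so far: [3, 6]
unit clause [-5] forces x5=F; simplify:
  satisfied 1 clause(s); 1 remain; assigned so far: [3, 5, 6]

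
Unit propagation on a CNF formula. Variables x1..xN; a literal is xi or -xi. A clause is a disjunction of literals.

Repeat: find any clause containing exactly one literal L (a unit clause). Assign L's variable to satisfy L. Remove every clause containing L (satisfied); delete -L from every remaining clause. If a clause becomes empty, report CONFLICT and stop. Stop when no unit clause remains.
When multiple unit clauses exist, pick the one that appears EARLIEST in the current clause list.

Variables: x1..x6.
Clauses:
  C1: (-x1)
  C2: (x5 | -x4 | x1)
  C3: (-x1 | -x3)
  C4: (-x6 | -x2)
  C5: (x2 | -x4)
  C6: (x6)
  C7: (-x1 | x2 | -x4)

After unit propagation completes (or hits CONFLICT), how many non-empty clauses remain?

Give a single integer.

Answer: 0

Derivation:
unit clause [-1] forces x1=F; simplify:
  drop 1 from [5, -4, 1] -> [5, -4]
  satisfied 3 clause(s); 4 remain; assigned so far: [1]
unit clause [6] forces x6=T; simplify:
  drop -6 from [-6, -2] -> [-2]
  satisfied 1 clause(s); 3 remain; assigned so far: [1, 6]
unit clause [-2] forces x2=F; simplify:
  drop 2 from [2, -4] -> [-4]
  satisfied 1 clause(s); 2 remain; assigned so far: [1, 2, 6]
unit clause [-4] forces x4=F; simplify:
  satisfied 2 clause(s); 0 remain; assigned so far: [1, 2, 4, 6]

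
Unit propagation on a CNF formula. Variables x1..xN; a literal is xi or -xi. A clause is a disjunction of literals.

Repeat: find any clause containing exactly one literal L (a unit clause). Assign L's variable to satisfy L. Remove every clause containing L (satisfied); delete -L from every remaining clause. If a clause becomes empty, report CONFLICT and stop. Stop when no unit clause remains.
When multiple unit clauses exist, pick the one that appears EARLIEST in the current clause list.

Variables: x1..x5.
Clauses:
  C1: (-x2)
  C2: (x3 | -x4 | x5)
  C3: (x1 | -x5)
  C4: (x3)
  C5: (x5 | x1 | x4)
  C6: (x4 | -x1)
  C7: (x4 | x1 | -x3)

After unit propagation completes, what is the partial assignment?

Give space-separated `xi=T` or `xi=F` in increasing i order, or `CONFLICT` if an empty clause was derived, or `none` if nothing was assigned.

Answer: x2=F x3=T

Derivation:
unit clause [-2] forces x2=F; simplify:
  satisfied 1 clause(s); 6 remain; assigned so far: [2]
unit clause [3] forces x3=T; simplify:
  drop -3 from [4, 1, -3] -> [4, 1]
  satisfied 2 clause(s); 4 remain; assigned so far: [2, 3]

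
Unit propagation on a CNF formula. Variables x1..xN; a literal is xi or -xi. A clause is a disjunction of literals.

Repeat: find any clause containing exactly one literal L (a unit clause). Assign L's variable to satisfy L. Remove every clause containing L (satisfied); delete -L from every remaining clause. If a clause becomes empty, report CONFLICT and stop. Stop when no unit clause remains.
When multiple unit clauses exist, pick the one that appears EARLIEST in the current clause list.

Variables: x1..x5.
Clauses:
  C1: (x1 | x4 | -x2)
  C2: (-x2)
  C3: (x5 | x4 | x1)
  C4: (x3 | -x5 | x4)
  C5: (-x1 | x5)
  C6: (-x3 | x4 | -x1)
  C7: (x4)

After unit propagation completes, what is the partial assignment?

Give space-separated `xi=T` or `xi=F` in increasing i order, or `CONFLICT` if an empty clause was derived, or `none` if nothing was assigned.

unit clause [-2] forces x2=F; simplify:
  satisfied 2 clause(s); 5 remain; assigned so far: [2]
unit clause [4] forces x4=T; simplify:
  satisfied 4 clause(s); 1 remain; assigned so far: [2, 4]

Answer: x2=F x4=T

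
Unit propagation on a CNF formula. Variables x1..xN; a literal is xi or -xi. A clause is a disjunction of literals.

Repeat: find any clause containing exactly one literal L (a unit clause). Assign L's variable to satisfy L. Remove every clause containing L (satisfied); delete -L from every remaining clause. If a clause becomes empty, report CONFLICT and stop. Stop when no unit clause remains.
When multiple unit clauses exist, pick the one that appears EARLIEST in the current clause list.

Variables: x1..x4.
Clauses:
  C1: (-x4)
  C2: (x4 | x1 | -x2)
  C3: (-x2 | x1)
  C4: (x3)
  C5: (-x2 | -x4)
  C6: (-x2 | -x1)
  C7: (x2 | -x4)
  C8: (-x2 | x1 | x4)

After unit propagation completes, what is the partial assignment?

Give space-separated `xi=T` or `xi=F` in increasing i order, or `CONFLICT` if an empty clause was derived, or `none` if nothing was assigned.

unit clause [-4] forces x4=F; simplify:
  drop 4 from [4, 1, -2] -> [1, -2]
  drop 4 from [-2, 1, 4] -> [-2, 1]
  satisfied 3 clause(s); 5 remain; assigned so far: [4]
unit clause [3] forces x3=T; simplify:
  satisfied 1 clause(s); 4 remain; assigned so far: [3, 4]

Answer: x3=T x4=F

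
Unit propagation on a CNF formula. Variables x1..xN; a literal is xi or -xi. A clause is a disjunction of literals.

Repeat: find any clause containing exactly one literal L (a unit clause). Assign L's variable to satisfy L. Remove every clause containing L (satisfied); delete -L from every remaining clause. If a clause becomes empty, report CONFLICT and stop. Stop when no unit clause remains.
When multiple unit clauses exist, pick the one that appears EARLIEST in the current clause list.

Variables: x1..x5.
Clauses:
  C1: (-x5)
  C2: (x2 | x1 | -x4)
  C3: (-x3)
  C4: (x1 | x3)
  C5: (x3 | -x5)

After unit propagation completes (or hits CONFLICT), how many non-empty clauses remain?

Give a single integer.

unit clause [-5] forces x5=F; simplify:
  satisfied 2 clause(s); 3 remain; assigned so far: [5]
unit clause [-3] forces x3=F; simplify:
  drop 3 from [1, 3] -> [1]
  satisfied 1 clause(s); 2 remain; assigned so far: [3, 5]
unit clause [1] forces x1=T; simplify:
  satisfied 2 clause(s); 0 remain; assigned so far: [1, 3, 5]

Answer: 0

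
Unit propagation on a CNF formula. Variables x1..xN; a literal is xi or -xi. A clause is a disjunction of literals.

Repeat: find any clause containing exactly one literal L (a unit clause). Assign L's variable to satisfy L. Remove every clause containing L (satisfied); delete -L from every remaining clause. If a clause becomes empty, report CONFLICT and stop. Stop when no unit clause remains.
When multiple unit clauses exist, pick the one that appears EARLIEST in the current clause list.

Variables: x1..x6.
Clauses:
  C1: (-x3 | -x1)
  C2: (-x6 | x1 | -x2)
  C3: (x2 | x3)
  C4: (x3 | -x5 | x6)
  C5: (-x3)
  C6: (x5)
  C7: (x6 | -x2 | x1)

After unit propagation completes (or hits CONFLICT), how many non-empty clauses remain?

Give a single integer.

unit clause [-3] forces x3=F; simplify:
  drop 3 from [2, 3] -> [2]
  drop 3 from [3, -5, 6] -> [-5, 6]
  satisfied 2 clause(s); 5 remain; assigned so far: [3]
unit clause [2] forces x2=T; simplify:
  drop -2 from [-6, 1, -2] -> [-6, 1]
  drop -2 from [6, -2, 1] -> [6, 1]
  satisfied 1 clause(s); 4 remain; assigned so far: [2, 3]
unit clause [5] forces x5=T; simplify:
  drop -5 from [-5, 6] -> [6]
  satisfied 1 clause(s); 3 remain; assigned so far: [2, 3, 5]
unit clause [6] forces x6=T; simplify:
  drop -6 from [-6, 1] -> [1]
  satisfied 2 clause(s); 1 remain; assigned so far: [2, 3, 5, 6]
unit clause [1] forces x1=T; simplify:
  satisfied 1 clause(s); 0 remain; assigned so far: [1, 2, 3, 5, 6]

Answer: 0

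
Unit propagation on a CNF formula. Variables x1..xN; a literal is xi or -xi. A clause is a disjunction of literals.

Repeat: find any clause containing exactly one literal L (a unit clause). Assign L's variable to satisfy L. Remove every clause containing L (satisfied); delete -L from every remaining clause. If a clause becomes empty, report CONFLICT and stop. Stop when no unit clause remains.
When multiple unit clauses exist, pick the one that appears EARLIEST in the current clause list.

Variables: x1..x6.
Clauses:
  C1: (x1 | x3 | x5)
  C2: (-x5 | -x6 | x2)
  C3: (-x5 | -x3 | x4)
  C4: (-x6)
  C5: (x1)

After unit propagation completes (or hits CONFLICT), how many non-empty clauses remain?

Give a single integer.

Answer: 1

Derivation:
unit clause [-6] forces x6=F; simplify:
  satisfied 2 clause(s); 3 remain; assigned so far: [6]
unit clause [1] forces x1=T; simplify:
  satisfied 2 clause(s); 1 remain; assigned so far: [1, 6]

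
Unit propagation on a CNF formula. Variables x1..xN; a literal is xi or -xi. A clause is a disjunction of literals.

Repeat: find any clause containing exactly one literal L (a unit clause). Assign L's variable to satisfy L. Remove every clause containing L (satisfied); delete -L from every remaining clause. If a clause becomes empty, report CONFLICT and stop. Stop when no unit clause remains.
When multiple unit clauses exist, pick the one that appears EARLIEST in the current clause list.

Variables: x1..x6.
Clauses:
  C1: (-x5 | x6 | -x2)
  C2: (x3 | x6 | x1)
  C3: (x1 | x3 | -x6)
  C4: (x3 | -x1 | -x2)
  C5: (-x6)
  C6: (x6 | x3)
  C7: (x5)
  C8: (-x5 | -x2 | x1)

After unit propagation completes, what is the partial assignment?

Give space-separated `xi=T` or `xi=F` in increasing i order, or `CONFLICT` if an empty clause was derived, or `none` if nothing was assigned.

unit clause [-6] forces x6=F; simplify:
  drop 6 from [-5, 6, -2] -> [-5, -2]
  drop 6 from [3, 6, 1] -> [3, 1]
  drop 6 from [6, 3] -> [3]
  satisfied 2 clause(s); 6 remain; assigned so far: [6]
unit clause [3] forces x3=T; simplify:
  satisfied 3 clause(s); 3 remain; assigned so far: [3, 6]
unit clause [5] forces x5=T; simplify:
  drop -5 from [-5, -2] -> [-2]
  drop -5 from [-5, -2, 1] -> [-2, 1]
  satisfied 1 clause(s); 2 remain; assigned so far: [3, 5, 6]
unit clause [-2] forces x2=F; simplify:
  satisfied 2 clause(s); 0 remain; assigned so far: [2, 3, 5, 6]

Answer: x2=F x3=T x5=T x6=F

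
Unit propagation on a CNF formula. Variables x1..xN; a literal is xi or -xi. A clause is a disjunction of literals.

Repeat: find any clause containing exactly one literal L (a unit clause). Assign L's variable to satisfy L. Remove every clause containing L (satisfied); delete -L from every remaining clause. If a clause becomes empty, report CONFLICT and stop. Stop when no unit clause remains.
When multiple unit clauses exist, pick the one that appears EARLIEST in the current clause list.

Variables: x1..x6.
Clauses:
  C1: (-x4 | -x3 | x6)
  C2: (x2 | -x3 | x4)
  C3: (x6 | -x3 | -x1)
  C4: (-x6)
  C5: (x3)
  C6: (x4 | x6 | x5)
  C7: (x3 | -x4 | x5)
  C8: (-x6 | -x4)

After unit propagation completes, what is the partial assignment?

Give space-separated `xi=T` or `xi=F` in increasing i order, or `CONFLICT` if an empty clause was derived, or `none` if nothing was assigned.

unit clause [-6] forces x6=F; simplify:
  drop 6 from [-4, -3, 6] -> [-4, -3]
  drop 6 from [6, -3, -1] -> [-3, -1]
  drop 6 from [4, 6, 5] -> [4, 5]
  satisfied 2 clause(s); 6 remain; assigned so far: [6]
unit clause [3] forces x3=T; simplify:
  drop -3 from [-4, -3] -> [-4]
  drop -3 from [2, -3, 4] -> [2, 4]
  drop -3 from [-3, -1] -> [-1]
  satisfied 2 clause(s); 4 remain; assigned so far: [3, 6]
unit clause [-4] forces x4=F; simplify:
  drop 4 from [2, 4] -> [2]
  drop 4 from [4, 5] -> [5]
  satisfied 1 clause(s); 3 remain; assigned so far: [3, 4, 6]
unit clause [2] forces x2=T; simplify:
  satisfied 1 clause(s); 2 remain; assigned so far: [2, 3, 4, 6]
unit clause [-1] forces x1=F; simplify:
  satisfied 1 clause(s); 1 remain; assigned so far: [1, 2, 3, 4, 6]
unit clause [5] forces x5=T; simplify:
  satisfied 1 clause(s); 0 remain; assigned so far: [1, 2, 3, 4, 5, 6]

Answer: x1=F x2=T x3=T x4=F x5=T x6=F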